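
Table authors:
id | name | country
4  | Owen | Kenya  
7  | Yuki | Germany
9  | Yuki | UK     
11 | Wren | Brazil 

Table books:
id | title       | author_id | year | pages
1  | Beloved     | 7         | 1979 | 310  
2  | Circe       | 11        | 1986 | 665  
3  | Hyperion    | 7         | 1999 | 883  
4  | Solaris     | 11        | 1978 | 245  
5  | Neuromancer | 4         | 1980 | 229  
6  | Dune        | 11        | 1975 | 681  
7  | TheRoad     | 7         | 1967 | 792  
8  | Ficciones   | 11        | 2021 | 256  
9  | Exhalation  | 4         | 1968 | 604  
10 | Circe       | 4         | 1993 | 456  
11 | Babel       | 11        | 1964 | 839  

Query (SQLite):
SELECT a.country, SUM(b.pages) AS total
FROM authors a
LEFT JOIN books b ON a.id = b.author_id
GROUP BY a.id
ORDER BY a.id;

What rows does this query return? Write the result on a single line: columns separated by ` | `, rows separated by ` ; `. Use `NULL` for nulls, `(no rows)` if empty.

Kenya | 1289 ; Germany | 1985 ; UK | NULL ; Brazil | 2686

LEFT JOIN keeps every authors row; unmatched ones get NULL for books columns.
Group by authors.id and compute SUM(b.pages). SUM over an all-NULL group is NULL.
  4: ids {5, 9, 10} → SUM(b.pages)=1289
  7: ids {1, 3, 7} → SUM(b.pages)=1985
  9: ids {—} → SUM(b.pages)=NULL
  11: ids {2, 4, 6, 8, 11} → SUM(b.pages)=2686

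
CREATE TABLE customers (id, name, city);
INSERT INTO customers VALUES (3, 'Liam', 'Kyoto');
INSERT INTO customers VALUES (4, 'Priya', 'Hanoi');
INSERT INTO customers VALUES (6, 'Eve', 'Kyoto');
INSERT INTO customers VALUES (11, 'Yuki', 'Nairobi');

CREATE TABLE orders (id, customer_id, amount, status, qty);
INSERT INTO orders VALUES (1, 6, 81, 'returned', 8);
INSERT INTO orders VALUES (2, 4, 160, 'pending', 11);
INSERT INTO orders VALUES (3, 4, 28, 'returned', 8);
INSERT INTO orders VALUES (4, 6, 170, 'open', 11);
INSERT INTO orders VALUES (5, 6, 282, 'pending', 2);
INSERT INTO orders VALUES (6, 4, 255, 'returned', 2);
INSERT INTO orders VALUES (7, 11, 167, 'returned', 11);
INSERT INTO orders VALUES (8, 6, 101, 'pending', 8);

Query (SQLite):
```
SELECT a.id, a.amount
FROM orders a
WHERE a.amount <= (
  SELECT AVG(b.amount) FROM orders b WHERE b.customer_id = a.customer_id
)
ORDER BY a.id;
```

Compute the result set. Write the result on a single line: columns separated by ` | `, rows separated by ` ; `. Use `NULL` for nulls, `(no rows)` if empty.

1 | 81 ; 3 | 28 ; 7 | 167 ; 8 | 101

For each orders row a, compute AVG(amount) over rows sharing a.customer_id.
Keep row a if a.amount <= that per-group AVG.
  customer_id=4: AVG(amount) = 147.666667
  customer_id=6: AVG(amount) = 158.5
  customer_id=11: AVG(amount) = 167.0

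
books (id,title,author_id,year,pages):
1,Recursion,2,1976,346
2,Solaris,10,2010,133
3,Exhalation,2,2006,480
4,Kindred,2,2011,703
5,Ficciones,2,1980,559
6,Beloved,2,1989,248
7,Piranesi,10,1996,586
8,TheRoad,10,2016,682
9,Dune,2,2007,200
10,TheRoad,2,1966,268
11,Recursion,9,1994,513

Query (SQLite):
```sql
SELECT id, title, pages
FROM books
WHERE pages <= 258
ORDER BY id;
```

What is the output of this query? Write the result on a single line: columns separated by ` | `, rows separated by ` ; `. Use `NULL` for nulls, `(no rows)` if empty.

pages <= 258: ids {2, 6, 9}

2 | Solaris | 133 ; 6 | Beloved | 248 ; 9 | Dune | 200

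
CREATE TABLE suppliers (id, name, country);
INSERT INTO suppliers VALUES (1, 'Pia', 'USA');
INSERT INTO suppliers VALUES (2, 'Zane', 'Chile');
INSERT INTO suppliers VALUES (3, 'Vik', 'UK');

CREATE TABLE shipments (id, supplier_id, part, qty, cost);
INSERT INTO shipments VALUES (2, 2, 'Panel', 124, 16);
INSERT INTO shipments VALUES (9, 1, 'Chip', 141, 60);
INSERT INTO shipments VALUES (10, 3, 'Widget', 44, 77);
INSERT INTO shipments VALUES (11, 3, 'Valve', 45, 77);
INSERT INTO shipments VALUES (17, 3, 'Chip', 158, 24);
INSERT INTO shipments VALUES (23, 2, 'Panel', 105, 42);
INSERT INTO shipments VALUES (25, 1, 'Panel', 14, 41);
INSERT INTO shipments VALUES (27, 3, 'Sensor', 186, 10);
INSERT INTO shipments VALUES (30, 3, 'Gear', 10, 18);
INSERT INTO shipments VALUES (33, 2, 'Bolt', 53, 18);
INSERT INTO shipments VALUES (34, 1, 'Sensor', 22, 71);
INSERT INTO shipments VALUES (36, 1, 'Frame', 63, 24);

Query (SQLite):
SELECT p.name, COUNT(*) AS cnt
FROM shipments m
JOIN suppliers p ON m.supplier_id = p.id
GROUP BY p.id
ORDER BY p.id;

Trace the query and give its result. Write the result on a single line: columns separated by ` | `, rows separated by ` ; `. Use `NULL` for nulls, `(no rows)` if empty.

Pia | 4 ; Zane | 3 ; Vik | 5

Join each shipments row to its suppliers via supplier_id.
Group joined rows by suppliers.id; compute COUNT(*) per group.
  1: ids {9, 25, 34, 36} → COUNT(*)=4
  2: ids {2, 23, 33} → COUNT(*)=3
  3: ids {10, 11, 17, 27, 30} → COUNT(*)=5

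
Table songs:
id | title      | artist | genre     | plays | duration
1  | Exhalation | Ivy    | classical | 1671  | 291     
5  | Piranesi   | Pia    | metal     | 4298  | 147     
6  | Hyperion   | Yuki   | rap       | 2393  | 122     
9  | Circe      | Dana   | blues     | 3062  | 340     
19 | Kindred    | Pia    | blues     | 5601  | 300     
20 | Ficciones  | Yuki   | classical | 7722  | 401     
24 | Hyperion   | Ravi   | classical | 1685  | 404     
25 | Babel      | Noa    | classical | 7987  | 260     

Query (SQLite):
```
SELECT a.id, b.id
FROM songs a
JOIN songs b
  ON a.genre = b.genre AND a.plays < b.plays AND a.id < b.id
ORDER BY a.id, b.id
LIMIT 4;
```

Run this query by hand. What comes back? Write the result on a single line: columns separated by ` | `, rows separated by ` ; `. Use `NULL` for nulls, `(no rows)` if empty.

1 | 20 ; 1 | 24 ; 1 | 25 ; 9 | 19

Pairs (a,b) with same genre, a.plays < b.plays, a.id < b.id.
genre groups: blues:{9,19} classical:{1,20,24,25} metal:{5} rap:{6}
Ordered by (a.id, b.id); first 4.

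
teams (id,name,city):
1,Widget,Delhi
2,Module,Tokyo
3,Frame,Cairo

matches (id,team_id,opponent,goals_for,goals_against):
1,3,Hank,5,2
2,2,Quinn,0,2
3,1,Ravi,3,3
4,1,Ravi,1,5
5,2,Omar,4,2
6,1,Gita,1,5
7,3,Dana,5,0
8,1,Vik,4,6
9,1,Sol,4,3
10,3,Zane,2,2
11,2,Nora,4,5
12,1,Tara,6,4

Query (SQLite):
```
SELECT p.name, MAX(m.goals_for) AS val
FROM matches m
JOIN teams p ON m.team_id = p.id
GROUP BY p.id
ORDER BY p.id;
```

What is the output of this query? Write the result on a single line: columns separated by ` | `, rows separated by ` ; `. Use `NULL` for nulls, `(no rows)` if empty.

Widget | 6 ; Module | 4 ; Frame | 5

Join each matches row to its teams via team_id.
Group joined rows by teams.id; compute MAX(m.goals_for) per group.
  1: ids {3, 4, 6, 8, 9, 12} → MAX(m.goals_for)=6
  2: ids {2, 5, 11} → MAX(m.goals_for)=4
  3: ids {1, 7, 10} → MAX(m.goals_for)=5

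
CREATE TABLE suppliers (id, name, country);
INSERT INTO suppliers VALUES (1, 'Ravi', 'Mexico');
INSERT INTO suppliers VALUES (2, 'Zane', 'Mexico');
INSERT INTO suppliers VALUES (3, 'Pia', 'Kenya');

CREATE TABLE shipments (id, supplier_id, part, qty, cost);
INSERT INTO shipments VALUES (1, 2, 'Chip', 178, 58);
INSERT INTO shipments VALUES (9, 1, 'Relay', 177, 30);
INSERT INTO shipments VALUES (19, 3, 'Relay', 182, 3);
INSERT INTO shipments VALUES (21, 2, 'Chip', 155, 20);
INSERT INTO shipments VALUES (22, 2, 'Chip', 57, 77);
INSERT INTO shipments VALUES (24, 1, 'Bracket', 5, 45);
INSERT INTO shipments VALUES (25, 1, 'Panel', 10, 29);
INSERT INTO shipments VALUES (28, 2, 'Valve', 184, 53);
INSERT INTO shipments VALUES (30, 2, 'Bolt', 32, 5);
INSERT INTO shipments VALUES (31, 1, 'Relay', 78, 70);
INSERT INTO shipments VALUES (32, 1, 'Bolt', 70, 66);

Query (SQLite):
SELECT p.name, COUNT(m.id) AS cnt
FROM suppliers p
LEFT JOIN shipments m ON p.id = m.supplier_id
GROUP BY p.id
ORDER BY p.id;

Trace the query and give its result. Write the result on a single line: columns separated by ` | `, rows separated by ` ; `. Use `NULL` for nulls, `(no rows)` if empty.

Ravi | 5 ; Zane | 5 ; Pia | 1

LEFT JOIN keeps every suppliers row; unmatched ones get NULL for shipments columns.
Group by suppliers.id and compute COUNT(m.id). COUNT(col) of an all-NULL group is 0.
  1: ids {9, 24, 25, 31, 32} → COUNT(m.id)=5
  2: ids {1, 21, 22, 28, 30} → COUNT(m.id)=5
  3: ids {19} → COUNT(m.id)=1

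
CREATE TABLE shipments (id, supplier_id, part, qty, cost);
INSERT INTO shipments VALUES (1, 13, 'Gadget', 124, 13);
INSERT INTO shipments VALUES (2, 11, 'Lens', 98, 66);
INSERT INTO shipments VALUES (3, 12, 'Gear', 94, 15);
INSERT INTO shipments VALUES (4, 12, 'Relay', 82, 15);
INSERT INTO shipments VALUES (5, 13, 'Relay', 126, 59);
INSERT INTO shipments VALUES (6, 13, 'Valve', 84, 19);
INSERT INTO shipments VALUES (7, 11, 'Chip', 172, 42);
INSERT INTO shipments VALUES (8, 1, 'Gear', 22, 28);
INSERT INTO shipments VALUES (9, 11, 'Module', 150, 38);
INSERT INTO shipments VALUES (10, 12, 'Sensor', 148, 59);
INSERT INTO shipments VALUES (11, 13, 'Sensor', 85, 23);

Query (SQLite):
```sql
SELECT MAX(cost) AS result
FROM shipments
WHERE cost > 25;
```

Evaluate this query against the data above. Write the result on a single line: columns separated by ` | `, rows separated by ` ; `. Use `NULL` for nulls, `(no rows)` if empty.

Rows where cost > 25 → cost values: [66, 59, 42, 28, 38, 59].
MAX of non-NULL values = 66.

66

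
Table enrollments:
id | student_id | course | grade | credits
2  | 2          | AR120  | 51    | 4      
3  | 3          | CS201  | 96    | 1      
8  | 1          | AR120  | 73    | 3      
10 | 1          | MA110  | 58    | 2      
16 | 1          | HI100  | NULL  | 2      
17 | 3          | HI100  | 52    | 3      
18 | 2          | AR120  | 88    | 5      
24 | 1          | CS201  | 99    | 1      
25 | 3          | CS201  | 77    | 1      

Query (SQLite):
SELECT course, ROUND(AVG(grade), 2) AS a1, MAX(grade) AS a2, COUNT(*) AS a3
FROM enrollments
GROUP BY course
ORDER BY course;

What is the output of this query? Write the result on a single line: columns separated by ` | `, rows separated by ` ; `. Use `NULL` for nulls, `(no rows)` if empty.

Group enrollments by course.
Per group compute: ROUND(AVG(grade), 2), MAX(grade), COUNT(*).
  AR120: ids {2, 8, 18} → ROUND(AVG(grade), 2)=70.67, MAX(grade)=88, COUNT(*)=3
  CS201: ids {3, 24, 25} → ROUND(AVG(grade), 2)=90.67, MAX(grade)=99, COUNT(*)=3
  HI100: ids {16, 17} → ROUND(AVG(grade), 2)=52, MAX(grade)=52, COUNT(*)=2
  MA110: ids {10} → ROUND(AVG(grade), 2)=58, MAX(grade)=58, COUNT(*)=1

AR120 | 70.67 | 88 | 3 ; CS201 | 90.67 | 99 | 3 ; HI100 | 52 | 52 | 2 ; MA110 | 58 | 58 | 1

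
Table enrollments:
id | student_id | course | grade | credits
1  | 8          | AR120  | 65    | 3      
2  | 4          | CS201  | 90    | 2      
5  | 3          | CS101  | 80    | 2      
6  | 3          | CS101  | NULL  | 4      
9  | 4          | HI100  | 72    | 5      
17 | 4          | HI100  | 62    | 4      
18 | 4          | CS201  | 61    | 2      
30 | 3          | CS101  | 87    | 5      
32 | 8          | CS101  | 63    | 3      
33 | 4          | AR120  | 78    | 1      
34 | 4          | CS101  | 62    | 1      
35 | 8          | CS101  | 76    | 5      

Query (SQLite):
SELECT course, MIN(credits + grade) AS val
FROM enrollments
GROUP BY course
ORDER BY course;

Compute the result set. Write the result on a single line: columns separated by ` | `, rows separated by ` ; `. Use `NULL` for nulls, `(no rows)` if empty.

For each row compute credits + grade.
Group by course; take MIN of the expression per group.
  AR120: ids {1, 33} → MIN(credits + grade)=68
  CS101: ids {5, 6, 30, 32, 34, 35} → MIN(credits + grade)=63
  CS201: ids {2, 18} → MIN(credits + grade)=63
  HI100: ids {9, 17} → MIN(credits + grade)=66

AR120 | 68 ; CS101 | 63 ; CS201 | 63 ; HI100 | 66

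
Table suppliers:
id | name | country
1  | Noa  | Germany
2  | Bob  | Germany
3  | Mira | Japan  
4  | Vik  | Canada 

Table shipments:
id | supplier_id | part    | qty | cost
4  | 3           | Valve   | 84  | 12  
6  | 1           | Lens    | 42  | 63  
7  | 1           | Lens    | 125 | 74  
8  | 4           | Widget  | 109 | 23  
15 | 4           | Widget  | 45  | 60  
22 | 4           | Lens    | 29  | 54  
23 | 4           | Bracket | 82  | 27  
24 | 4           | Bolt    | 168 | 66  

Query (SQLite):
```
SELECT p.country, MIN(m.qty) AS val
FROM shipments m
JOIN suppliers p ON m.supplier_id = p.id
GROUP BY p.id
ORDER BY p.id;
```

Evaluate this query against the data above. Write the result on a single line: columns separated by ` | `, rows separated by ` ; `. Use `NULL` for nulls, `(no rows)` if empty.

Germany | 42 ; Japan | 84 ; Canada | 29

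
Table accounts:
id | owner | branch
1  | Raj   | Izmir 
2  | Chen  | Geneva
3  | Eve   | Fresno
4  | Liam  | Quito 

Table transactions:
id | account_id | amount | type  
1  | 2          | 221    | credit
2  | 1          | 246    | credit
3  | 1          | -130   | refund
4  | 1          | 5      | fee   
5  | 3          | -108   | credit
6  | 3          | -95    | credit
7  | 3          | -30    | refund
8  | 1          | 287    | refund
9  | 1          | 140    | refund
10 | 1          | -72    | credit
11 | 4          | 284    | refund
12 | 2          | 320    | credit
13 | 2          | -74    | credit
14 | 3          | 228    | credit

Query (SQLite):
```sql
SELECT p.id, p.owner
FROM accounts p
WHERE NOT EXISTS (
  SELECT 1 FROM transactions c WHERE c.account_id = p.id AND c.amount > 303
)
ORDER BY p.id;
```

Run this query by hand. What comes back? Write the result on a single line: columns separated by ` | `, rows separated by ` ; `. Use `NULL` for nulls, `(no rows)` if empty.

1 | Raj ; 3 | Eve ; 4 | Liam

For each accounts row, check whether any transactions with matching account_id has amount > 303.
Keep rows where that is false.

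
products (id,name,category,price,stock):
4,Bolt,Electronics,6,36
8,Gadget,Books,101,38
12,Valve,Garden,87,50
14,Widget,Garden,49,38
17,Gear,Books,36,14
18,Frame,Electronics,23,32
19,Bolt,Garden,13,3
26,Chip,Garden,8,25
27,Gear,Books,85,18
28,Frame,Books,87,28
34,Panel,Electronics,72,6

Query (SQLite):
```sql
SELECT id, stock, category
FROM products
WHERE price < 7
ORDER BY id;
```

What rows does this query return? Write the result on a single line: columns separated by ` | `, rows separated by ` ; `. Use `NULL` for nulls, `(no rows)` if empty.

price < 7: ids {4}

4 | 36 | Electronics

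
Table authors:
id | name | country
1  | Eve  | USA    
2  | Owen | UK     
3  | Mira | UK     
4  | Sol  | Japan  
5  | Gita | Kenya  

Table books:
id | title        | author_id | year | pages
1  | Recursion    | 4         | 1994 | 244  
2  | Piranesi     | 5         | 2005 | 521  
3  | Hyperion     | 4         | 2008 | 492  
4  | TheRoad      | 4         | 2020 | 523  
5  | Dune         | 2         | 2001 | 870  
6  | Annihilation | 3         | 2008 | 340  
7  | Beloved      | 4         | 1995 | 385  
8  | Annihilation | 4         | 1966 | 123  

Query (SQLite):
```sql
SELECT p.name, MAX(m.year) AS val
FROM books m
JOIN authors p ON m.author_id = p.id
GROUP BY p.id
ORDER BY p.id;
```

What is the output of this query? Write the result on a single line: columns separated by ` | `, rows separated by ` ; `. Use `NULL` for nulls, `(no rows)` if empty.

Owen | 2001 ; Mira | 2008 ; Sol | 2020 ; Gita | 2005

Join each books row to its authors via author_id.
Group joined rows by authors.id; compute MAX(m.year) per group.
  2: ids {5} → MAX(m.year)=2001
  3: ids {6} → MAX(m.year)=2008
  4: ids {1, 3, 4, 7, 8} → MAX(m.year)=2020
  5: ids {2} → MAX(m.year)=2005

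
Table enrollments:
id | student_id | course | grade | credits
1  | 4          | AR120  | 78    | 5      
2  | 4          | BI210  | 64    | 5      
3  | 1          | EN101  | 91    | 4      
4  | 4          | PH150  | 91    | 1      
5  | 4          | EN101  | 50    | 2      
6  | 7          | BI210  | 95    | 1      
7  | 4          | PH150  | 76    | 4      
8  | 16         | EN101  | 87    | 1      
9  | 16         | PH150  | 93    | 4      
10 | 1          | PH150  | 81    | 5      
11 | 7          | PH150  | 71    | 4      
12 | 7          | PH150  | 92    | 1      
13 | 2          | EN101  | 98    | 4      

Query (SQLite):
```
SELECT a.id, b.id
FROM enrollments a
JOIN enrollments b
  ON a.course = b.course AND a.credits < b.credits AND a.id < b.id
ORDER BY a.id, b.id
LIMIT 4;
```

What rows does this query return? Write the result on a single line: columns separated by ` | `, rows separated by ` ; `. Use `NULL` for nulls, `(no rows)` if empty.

Pairs (a,b) with same course, a.credits < b.credits, a.id < b.id.
course groups: AR120:{1} BI210:{2,6} EN101:{3,5,8,13} PH150:{4,7,9,10,11,12}
Ordered by (a.id, b.id); first 4.

4 | 7 ; 4 | 9 ; 4 | 10 ; 4 | 11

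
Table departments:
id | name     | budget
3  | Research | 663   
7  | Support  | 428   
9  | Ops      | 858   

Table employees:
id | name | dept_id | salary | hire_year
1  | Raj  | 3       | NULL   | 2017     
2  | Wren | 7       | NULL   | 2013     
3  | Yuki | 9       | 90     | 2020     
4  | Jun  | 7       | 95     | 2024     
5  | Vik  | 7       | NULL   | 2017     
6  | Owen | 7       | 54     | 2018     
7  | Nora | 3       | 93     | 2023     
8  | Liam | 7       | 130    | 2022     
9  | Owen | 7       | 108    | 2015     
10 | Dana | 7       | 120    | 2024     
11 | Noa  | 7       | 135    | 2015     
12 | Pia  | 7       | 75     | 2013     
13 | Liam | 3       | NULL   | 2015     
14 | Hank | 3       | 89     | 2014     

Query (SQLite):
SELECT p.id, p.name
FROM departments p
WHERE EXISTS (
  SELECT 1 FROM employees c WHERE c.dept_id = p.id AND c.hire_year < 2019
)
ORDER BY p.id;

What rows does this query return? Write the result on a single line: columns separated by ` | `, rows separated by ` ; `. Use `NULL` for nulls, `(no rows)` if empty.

3 | Research ; 7 | Support

For each departments row, check whether any employees with matching dept_id has hire_year < 2019.
Keep rows where that is true.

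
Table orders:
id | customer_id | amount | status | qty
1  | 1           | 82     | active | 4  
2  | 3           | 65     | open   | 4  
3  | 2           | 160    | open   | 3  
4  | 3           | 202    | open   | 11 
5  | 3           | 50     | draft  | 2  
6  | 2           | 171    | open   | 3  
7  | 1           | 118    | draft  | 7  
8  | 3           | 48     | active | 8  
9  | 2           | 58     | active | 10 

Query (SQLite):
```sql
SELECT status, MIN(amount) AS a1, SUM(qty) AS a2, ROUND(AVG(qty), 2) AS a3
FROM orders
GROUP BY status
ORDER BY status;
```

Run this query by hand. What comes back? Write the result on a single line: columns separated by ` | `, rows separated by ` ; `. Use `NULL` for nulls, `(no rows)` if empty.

Group orders by status.
Per group compute: MIN(amount), SUM(qty), ROUND(AVG(qty), 2).
  active: ids {1, 8, 9} → MIN(amount)=48, SUM(qty)=22, ROUND(AVG(qty), 2)=7.33
  draft: ids {5, 7} → MIN(amount)=50, SUM(qty)=9, ROUND(AVG(qty), 2)=4.5
  open: ids {2, 3, 4, 6} → MIN(amount)=65, SUM(qty)=21, ROUND(AVG(qty), 2)=5.25

active | 48 | 22 | 7.33 ; draft | 50 | 9 | 4.5 ; open | 65 | 21 | 5.25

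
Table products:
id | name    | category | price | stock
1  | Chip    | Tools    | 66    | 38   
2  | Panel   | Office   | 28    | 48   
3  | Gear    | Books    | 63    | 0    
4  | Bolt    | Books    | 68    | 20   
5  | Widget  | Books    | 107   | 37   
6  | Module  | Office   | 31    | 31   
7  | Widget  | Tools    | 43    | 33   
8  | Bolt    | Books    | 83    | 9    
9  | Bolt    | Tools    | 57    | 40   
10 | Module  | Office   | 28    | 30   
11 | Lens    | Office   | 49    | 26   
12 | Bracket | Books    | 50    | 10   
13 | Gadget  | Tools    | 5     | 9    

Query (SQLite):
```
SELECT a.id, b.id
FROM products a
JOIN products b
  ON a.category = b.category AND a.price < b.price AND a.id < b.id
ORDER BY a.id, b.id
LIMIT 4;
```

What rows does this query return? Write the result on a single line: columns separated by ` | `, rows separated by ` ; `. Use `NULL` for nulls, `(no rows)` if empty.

2 | 6 ; 2 | 11 ; 3 | 4 ; 3 | 5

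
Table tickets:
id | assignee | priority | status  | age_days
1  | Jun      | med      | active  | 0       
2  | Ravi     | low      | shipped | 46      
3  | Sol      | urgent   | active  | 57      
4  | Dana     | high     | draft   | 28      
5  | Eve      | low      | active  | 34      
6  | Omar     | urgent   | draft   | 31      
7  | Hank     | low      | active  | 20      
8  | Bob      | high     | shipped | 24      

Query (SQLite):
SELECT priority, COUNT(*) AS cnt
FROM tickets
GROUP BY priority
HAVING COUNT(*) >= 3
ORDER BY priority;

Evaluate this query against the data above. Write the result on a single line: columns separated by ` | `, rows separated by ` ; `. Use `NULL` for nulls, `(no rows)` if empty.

low | 3

Partition tickets by priority; compute COUNT(*) within each group.
HAVING: keep groups with count ≥ 3.
  high: ids {4, 8} → COUNT(*)=2
  low: ids {2, 5, 7} → COUNT(*)=3
  med: ids {1} → COUNT(*)=1
  urgent: ids {3, 6} → COUNT(*)=2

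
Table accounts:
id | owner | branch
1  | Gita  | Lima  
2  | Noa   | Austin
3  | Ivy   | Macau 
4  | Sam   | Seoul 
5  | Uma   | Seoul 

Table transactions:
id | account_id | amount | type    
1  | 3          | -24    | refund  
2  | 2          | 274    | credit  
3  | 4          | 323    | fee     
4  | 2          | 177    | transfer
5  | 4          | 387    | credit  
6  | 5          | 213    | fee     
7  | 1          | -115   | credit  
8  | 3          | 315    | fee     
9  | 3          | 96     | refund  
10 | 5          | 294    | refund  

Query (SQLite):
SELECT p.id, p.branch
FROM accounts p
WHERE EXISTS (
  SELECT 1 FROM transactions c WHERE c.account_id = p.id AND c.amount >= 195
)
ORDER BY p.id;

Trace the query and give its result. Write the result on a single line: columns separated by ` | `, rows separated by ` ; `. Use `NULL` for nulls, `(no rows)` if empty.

For each accounts row, check whether any transactions with matching account_id has amount >= 195.
Keep rows where that is true.

2 | Austin ; 3 | Macau ; 4 | Seoul ; 5 | Seoul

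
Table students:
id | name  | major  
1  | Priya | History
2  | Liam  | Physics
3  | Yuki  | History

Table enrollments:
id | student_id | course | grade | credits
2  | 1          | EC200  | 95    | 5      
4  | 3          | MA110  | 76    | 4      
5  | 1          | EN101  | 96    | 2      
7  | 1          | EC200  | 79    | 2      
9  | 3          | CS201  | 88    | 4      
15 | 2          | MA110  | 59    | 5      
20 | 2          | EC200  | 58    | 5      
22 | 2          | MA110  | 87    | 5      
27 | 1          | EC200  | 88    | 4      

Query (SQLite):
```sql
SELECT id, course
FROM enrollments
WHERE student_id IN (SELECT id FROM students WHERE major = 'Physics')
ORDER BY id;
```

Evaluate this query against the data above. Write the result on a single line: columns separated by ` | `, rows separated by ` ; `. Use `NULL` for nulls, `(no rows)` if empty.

15 | MA110 ; 20 | EC200 ; 22 | MA110

Inner query: students.id where major = 'Physics'.
Outer: keep enrollments rows whose student_id is in that set.
Inner query → {2}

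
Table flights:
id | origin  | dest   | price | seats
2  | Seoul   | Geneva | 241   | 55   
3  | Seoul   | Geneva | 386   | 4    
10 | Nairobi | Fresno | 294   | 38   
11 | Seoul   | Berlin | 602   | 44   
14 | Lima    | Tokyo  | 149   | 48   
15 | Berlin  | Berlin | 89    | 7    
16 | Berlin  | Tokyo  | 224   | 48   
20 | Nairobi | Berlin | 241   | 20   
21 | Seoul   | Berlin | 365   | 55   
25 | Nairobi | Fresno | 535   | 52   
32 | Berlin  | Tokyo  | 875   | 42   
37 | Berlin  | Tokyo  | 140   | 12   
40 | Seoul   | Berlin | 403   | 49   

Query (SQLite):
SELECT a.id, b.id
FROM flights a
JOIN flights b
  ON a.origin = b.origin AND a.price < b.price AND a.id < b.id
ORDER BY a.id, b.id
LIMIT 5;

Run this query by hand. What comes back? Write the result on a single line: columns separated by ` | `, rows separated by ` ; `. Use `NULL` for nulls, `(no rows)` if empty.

2 | 3 ; 2 | 11 ; 2 | 21 ; 2 | 40 ; 3 | 11

Pairs (a,b) with same origin, a.price < b.price, a.id < b.id.
origin groups: Berlin:{15,16,32,37} Lima:{14} Nairobi:{10,20,25} Seoul:{2,3,11,21,40}
Ordered by (a.id, b.id); first 5.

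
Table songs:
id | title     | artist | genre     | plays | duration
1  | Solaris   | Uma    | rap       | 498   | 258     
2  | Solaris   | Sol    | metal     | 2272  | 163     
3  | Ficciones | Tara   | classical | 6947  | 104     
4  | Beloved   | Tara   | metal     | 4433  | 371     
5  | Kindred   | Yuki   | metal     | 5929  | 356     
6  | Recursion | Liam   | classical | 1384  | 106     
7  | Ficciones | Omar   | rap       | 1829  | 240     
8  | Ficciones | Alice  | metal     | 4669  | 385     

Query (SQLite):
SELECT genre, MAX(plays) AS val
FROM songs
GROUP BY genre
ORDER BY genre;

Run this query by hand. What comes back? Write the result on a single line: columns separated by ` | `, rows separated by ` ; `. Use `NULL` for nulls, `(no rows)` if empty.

classical | 6947 ; metal | 5929 ; rap | 1829

Partition songs by genre; compute MAX(plays) within each group.
  classical: ids {3, 6} → MAX(plays)=6947
  metal: ids {2, 4, 5, 8} → MAX(plays)=5929
  rap: ids {1, 7} → MAX(plays)=1829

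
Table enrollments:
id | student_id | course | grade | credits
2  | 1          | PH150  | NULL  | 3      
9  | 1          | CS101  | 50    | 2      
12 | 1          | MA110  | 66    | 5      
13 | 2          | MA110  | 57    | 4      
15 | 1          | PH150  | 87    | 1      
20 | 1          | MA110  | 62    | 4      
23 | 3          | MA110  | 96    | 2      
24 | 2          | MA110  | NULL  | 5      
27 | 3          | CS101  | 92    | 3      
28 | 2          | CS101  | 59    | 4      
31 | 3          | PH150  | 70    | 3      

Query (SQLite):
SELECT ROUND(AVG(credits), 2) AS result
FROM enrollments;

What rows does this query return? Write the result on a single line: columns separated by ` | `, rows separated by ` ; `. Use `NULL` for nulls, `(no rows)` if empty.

3.27

All credits values: [3, 2, 5, 4, 1, 4, 2, 5, 3, 4, 3].
AVG = 36 / 11 (rounded to 2 dp).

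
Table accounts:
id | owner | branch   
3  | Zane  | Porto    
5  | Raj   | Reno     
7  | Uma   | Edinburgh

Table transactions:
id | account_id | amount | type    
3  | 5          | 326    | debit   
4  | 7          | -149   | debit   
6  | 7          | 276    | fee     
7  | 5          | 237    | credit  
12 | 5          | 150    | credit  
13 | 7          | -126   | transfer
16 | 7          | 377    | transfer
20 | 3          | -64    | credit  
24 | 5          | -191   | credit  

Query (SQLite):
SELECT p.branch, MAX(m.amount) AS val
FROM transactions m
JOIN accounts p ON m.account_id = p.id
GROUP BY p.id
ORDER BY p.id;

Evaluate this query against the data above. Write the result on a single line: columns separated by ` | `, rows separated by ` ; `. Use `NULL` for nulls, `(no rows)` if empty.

Porto | -64 ; Reno | 326 ; Edinburgh | 377

Join each transactions row to its accounts via account_id.
Group joined rows by accounts.id; compute MAX(m.amount) per group.
  3: ids {20} → MAX(m.amount)=-64
  5: ids {3, 7, 12, 24} → MAX(m.amount)=326
  7: ids {4, 6, 13, 16} → MAX(m.amount)=377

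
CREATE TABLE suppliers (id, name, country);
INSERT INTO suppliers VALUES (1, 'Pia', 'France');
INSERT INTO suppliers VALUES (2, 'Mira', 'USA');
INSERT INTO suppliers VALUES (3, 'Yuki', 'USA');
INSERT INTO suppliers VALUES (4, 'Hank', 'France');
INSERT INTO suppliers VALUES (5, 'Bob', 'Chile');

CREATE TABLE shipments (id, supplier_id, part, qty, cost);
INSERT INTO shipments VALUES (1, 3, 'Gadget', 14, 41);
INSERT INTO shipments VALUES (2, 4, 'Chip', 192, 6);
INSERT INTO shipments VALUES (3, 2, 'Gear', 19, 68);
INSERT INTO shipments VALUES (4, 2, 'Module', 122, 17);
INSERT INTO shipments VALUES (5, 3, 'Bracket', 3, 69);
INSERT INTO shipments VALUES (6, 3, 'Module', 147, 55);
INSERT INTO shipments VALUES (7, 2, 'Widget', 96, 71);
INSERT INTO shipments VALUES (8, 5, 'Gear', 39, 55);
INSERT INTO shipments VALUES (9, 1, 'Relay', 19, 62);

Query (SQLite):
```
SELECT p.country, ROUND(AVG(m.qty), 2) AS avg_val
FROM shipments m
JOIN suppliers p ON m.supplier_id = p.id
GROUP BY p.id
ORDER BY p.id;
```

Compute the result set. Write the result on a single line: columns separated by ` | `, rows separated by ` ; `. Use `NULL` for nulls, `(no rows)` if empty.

Join each shipments row to its suppliers via supplier_id.
Group joined rows by suppliers.id; compute ROUND(AVG(m.qty), 2) per group.
  1: ids {9} → ROUND(AVG(m.qty), 2)=19
  2: ids {3, 4, 7} → ROUND(AVG(m.qty), 2)=79
  3: ids {1, 5, 6} → ROUND(AVG(m.qty), 2)=54.67
  4: ids {2} → ROUND(AVG(m.qty), 2)=192
  5: ids {8} → ROUND(AVG(m.qty), 2)=39

France | 19 ; USA | 79 ; USA | 54.67 ; France | 192 ; Chile | 39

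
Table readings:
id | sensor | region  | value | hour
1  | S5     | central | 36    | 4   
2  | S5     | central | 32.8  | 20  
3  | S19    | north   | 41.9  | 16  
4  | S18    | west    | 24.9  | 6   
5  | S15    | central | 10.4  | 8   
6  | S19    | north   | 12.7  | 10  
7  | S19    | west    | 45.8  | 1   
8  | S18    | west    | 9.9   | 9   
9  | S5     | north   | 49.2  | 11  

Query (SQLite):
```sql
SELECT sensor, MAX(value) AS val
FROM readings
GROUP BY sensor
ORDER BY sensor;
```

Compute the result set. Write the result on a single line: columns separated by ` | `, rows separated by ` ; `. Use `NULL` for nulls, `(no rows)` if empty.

S15 | 10.4 ; S18 | 24.9 ; S19 | 45.8 ; S5 | 49.2

Partition readings by sensor; compute MAX(value) within each group.
  S15: ids {5} → MAX(value)=10.4
  S18: ids {4, 8} → MAX(value)=24.9
  S19: ids {3, 6, 7} → MAX(value)=45.8
  S5: ids {1, 2, 9} → MAX(value)=49.2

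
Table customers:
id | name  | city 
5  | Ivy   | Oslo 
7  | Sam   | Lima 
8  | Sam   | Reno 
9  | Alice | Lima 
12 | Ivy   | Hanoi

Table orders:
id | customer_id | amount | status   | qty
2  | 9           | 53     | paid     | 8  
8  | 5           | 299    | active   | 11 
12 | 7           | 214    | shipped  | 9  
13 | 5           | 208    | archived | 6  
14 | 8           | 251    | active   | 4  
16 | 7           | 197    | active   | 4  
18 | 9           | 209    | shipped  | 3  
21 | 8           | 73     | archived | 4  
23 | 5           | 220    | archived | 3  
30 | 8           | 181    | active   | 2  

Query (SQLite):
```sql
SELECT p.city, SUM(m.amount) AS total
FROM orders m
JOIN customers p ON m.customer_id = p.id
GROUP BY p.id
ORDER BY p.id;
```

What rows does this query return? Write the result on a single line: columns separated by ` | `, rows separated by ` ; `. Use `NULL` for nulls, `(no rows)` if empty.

Oslo | 727 ; Lima | 411 ; Reno | 505 ; Lima | 262

Join each orders row to its customers via customer_id.
Group joined rows by customers.id; compute SUM(m.amount) per group.
  5: ids {8, 13, 23} → SUM(m.amount)=727
  7: ids {12, 16} → SUM(m.amount)=411
  8: ids {14, 21, 30} → SUM(m.amount)=505
  9: ids {2, 18} → SUM(m.amount)=262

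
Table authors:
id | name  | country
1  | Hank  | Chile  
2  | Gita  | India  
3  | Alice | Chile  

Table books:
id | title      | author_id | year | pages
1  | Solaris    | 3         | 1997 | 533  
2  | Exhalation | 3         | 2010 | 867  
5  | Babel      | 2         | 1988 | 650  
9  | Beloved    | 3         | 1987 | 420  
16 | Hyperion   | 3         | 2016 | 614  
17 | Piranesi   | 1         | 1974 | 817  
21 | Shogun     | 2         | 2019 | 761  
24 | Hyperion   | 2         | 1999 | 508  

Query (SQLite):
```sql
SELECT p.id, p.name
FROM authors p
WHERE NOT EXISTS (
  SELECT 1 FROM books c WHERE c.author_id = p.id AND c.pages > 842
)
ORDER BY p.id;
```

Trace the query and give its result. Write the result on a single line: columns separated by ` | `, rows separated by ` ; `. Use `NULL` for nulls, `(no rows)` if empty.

1 | Hank ; 2 | Gita

For each authors row, check whether any books with matching author_id has pages > 842.
Keep rows where that is false.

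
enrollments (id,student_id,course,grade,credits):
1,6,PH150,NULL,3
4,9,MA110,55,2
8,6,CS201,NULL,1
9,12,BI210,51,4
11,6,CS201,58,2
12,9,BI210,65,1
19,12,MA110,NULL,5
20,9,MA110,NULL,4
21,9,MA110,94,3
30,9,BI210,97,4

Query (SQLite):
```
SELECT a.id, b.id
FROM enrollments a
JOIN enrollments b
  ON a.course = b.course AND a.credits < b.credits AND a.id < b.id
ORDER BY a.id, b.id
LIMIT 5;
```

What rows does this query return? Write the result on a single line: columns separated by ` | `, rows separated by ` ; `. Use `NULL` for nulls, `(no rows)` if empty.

Pairs (a,b) with same course, a.credits < b.credits, a.id < b.id.
course groups: BI210:{9,12,30} CS201:{8,11} MA110:{4,19,20,21} PH150:{1}
Ordered by (a.id, b.id); first 5.

4 | 19 ; 4 | 20 ; 4 | 21 ; 8 | 11 ; 12 | 30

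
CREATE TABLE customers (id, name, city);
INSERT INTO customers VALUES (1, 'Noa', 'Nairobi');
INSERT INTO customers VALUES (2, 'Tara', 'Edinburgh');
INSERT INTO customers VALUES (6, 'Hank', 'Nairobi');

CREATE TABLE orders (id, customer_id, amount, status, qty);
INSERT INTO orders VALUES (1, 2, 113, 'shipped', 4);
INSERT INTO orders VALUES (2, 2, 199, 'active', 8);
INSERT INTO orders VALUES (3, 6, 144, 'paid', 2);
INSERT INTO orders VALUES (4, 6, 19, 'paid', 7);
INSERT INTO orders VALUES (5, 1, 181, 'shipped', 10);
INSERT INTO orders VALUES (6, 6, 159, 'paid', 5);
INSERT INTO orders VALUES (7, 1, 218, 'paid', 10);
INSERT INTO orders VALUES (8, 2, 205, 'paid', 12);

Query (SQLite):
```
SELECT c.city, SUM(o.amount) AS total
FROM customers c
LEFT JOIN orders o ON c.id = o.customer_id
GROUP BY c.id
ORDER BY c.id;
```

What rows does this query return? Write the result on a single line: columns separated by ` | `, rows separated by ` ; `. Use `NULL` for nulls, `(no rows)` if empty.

Nairobi | 399 ; Edinburgh | 517 ; Nairobi | 322

LEFT JOIN keeps every customers row; unmatched ones get NULL for orders columns.
Group by customers.id and compute SUM(o.amount). SUM over an all-NULL group is NULL.
  1: ids {5, 7} → SUM(o.amount)=399
  2: ids {1, 2, 8} → SUM(o.amount)=517
  6: ids {3, 4, 6} → SUM(o.amount)=322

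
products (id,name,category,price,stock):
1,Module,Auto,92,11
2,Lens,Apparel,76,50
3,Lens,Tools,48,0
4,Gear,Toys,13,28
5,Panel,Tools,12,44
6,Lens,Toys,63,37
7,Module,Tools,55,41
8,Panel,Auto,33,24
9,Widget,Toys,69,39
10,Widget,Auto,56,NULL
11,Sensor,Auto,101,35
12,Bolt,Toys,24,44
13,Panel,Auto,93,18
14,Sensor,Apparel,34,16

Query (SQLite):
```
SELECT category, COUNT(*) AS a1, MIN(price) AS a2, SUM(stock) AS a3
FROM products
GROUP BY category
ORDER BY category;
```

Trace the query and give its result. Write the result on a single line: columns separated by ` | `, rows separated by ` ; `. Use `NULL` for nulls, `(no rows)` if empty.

Apparel | 2 | 34 | 66 ; Auto | 5 | 33 | 88 ; Tools | 3 | 12 | 85 ; Toys | 4 | 13 | 148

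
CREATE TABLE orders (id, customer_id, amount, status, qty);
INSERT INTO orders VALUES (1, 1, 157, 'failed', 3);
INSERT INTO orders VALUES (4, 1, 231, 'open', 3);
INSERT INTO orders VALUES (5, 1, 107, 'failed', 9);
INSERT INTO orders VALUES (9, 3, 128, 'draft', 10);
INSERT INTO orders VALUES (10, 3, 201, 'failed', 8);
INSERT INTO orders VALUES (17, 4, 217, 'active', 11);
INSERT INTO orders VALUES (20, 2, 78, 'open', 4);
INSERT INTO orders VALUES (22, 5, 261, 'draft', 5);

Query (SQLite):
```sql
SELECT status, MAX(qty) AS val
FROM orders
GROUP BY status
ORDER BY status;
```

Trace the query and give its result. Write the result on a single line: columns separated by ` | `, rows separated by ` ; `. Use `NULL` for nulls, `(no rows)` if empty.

active | 11 ; draft | 10 ; failed | 9 ; open | 4

Partition orders by status; compute MAX(qty) within each group.
  active: ids {17} → MAX(qty)=11
  draft: ids {9, 22} → MAX(qty)=10
  failed: ids {1, 5, 10} → MAX(qty)=9
  open: ids {4, 20} → MAX(qty)=4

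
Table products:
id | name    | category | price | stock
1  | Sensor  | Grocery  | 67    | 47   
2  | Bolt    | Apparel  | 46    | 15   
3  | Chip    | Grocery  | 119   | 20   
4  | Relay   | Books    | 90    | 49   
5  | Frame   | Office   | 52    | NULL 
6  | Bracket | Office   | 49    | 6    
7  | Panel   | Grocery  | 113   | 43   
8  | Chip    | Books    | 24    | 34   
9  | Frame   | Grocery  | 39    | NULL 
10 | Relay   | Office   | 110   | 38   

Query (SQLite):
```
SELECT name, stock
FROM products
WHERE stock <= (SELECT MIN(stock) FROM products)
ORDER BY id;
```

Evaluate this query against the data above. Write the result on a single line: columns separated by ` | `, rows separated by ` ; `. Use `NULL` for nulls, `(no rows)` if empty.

Scalar subquery: MIN(stock) over all products rows = 6.
Keep rows where stock <= that value.

Bracket | 6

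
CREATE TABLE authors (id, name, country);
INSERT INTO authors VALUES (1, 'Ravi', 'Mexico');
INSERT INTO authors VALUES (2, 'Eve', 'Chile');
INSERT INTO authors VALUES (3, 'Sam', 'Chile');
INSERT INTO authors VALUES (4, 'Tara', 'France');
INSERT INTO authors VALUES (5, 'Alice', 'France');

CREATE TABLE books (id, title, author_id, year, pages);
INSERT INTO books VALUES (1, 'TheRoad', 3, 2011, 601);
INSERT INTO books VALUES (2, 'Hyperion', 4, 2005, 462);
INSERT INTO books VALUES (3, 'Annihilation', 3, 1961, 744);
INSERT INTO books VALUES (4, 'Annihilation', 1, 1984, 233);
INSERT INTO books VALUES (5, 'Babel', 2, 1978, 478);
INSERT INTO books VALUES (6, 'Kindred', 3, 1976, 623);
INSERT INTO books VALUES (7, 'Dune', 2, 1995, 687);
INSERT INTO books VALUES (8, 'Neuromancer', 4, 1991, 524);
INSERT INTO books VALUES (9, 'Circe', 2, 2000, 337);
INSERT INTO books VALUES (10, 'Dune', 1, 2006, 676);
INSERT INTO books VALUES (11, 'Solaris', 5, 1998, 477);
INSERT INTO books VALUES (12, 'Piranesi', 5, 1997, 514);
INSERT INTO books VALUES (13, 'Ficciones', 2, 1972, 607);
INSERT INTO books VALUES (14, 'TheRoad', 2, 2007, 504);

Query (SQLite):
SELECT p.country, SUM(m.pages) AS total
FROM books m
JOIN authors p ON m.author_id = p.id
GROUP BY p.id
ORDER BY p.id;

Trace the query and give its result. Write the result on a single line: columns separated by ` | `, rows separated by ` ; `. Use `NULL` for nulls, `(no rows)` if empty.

Join each books row to its authors via author_id.
Group joined rows by authors.id; compute SUM(m.pages) per group.
  1: ids {4, 10} → SUM(m.pages)=909
  2: ids {5, 7, 9, 13, 14} → SUM(m.pages)=2613
  3: ids {1, 3, 6} → SUM(m.pages)=1968
  4: ids {2, 8} → SUM(m.pages)=986
  5: ids {11, 12} → SUM(m.pages)=991

Mexico | 909 ; Chile | 2613 ; Chile | 1968 ; France | 986 ; France | 991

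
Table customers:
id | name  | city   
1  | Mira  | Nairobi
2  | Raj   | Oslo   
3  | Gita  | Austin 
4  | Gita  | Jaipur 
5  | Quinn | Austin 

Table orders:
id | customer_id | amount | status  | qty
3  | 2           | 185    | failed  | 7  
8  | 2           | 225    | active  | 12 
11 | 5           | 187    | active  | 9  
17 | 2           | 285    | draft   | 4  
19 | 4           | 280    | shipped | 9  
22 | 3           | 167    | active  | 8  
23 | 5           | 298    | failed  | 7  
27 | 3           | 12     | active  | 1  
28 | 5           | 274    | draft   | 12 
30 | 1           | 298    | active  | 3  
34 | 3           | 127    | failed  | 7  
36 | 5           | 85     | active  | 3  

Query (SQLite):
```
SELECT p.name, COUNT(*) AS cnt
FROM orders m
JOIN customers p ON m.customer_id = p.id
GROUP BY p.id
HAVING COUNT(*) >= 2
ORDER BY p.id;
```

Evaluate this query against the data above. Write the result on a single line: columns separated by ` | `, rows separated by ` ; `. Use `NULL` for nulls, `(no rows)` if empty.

Raj | 3 ; Gita | 3 ; Quinn | 4

Join each orders row to its customers via customer_id.
Group joined rows by customers.id; compute COUNT(*) per group.
HAVING: keep groups with count ≥ 2.
  1: ids {30} → COUNT(*)=1
  2: ids {3, 8, 17} → COUNT(*)=3
  3: ids {22, 27, 34} → COUNT(*)=3
  4: ids {19} → COUNT(*)=1
  5: ids {11, 23, 28, 36} → COUNT(*)=4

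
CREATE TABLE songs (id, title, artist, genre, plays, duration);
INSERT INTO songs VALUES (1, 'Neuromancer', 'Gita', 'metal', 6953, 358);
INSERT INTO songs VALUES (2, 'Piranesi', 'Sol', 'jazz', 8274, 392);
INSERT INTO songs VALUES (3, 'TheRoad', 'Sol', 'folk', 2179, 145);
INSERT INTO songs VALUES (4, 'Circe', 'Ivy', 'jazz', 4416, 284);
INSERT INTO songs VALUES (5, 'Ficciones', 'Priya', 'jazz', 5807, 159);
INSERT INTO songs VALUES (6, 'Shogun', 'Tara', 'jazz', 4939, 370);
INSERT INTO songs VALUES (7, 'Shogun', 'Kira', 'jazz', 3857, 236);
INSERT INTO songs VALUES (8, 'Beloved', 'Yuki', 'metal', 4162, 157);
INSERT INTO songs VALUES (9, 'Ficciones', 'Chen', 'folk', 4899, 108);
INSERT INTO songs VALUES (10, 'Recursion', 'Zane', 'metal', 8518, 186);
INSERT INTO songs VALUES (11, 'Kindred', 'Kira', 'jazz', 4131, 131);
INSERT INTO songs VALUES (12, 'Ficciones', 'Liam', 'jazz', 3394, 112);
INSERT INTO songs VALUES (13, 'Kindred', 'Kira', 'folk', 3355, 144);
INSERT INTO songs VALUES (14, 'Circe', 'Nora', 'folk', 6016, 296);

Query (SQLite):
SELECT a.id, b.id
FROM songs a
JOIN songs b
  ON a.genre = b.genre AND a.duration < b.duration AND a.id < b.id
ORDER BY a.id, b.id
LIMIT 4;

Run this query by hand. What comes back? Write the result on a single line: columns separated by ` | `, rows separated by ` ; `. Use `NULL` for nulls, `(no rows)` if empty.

3 | 14 ; 4 | 6 ; 5 | 6 ; 5 | 7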